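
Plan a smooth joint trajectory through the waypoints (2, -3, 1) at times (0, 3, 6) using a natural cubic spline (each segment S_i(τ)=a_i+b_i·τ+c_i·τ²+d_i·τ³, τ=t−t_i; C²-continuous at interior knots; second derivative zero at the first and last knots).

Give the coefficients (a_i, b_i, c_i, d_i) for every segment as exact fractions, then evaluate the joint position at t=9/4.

Δ: Δ0=-5/3, Δ1=4/3
row 1: diag=12, rhs=18; c'=1/4, d'=3/2
back: M1=3/2
M: M0=0, M1=3/2, M2=0
seg 0: a=2, c=M0/2=0, d=(M1−M0)/(6·3)=1/12, b=Δ0−h0·(2M0+M1)/6=-29/12
seg 1: a=-3, c=M1/2=3/4, d=(M2−M1)/(6·3)=-1/12, b=Δ1−h1·(2M1+M2)/6=-1/6
t_q=9/4 → seg 0, τ=9/4; S=2+-29/12·τ+0·τ²+1/12·τ³=-637/256

  seg 0: a=2 b=-29/12 c=0 d=1/12
  seg 1: a=-3 b=-1/6 c=3/4 d=-1/12
S(9/4) = -637/256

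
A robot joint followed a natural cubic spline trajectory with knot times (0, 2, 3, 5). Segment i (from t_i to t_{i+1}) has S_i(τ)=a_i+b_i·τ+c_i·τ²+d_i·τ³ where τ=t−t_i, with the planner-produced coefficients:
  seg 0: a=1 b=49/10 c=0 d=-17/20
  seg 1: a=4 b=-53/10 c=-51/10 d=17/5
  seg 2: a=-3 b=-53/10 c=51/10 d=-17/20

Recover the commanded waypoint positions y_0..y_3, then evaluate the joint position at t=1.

y_0 = S_0(0) = a_0 = 1
y_1 = S_1(0) = a_1 = 4
y_2 = S_2(0) = a_2 = -3
y_3 = S_2(2) = 0
t_q=1 is in segment 0 (τ=1); S_0(τ)=101/20

y_0=1 y_1=4 y_2=-3 y_3=0
S(1) = 101/20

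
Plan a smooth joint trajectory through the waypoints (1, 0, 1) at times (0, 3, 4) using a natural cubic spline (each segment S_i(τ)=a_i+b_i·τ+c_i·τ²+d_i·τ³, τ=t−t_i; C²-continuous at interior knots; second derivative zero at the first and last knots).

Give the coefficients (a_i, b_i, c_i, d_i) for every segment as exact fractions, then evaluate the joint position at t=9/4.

Δ: Δ0=-1/3, Δ1=1
row 1: diag=8, rhs=8; c'=1/8, d'=1
back: M1=1
M: M0=0, M1=1, M2=0
seg 0: a=1, c=M0/2=0, d=(M1−M0)/(6·3)=1/18, b=Δ0−h0·(2M0+M1)/6=-5/6
seg 1: a=0, c=M1/2=1/2, d=(M2−M1)/(6·1)=-1/6, b=Δ1−h1·(2M1+M2)/6=2/3
t_q=9/4 → seg 0, τ=9/4; S=1+-5/6·τ+0·τ²+1/18·τ³=-31/128

  seg 0: a=1 b=-5/6 c=0 d=1/18
  seg 1: a=0 b=2/3 c=1/2 d=-1/6
S(9/4) = -31/128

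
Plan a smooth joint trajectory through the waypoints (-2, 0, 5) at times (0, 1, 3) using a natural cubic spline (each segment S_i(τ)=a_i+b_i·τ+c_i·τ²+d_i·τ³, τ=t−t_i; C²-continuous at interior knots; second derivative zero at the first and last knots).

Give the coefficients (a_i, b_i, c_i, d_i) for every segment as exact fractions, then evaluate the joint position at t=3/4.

Δ: Δ0=2, Δ1=5/2
row 1: diag=6, rhs=3; c'=1/3, d'=1/2
back: M1=1/2
M: M0=0, M1=1/2, M2=0
seg 0: a=-2, c=M0/2=0, d=(M1−M0)/(6·1)=1/12, b=Δ0−h0·(2M0+M1)/6=23/12
seg 1: a=0, c=M1/2=1/4, d=(M2−M1)/(6·2)=-1/24, b=Δ1−h1·(2M1+M2)/6=13/6
t_q=3/4 → seg 0, τ=3/4; S=-2+23/12·τ+0·τ²+1/12·τ³=-135/256

  seg 0: a=-2 b=23/12 c=0 d=1/12
  seg 1: a=0 b=13/6 c=1/4 d=-1/24
S(3/4) = -135/256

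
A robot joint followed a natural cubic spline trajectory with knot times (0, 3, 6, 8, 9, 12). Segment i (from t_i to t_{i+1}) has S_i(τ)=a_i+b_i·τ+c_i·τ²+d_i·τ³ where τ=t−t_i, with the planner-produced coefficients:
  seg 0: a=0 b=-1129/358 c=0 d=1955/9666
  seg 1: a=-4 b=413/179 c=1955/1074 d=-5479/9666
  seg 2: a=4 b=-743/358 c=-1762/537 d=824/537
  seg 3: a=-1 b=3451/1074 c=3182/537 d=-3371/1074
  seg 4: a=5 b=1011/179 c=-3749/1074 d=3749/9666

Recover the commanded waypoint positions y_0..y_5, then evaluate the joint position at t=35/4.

y_0 = S_0(0) = a_0 = 0
y_1 = S_1(0) = a_1 = -4
y_2 = S_2(0) = a_2 = 4
y_3 = S_3(0) = a_3 = -1
y_4 = S_4(0) = a_4 = 5
y_5 = S_4(3) = 1
t_q=35/4 is in segment 3 (τ=3/4); S_3(τ)=78333/22912

y_0=0 y_1=-4 y_2=4 y_3=-1 y_4=5 y_5=1
S(35/4) = 78333/22912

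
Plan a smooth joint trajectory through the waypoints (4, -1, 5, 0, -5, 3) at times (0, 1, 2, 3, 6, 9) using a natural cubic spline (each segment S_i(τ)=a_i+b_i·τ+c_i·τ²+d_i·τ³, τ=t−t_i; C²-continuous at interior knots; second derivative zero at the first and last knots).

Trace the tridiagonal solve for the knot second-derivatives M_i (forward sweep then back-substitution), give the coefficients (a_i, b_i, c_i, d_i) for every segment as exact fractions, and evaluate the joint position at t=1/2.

  seg 0: a=4 b=-3655/419 c=0 d=1560/419
  seg 1: a=-1 b=1025/419 c=4680/419 d=-3191/419
  seg 2: a=5 b=812/419 c=-4893/419 d=1986/419
  seg 3: a=0 b=-3016/419 c=1065/419 d=-2632/11313
  seg 4: a=-5 b=742/419 c=563/1257 d=-563/11313
S(1/2) = 87/838

Δ: Δ0=-5, Δ1=6, Δ2=-5, Δ3=-5/3, Δ4=8/3
row 1: diag=4, rhs=66; c'=1/4, d'=33/2
row 2: denom=4−1·1/4=15/4; d'=(-66−1·33/2)/(15/4)=-22
row 3: denom=8−1·4/15=116/15; d'=(20−1·-22)/(116/15)=315/58
row 4: denom=12−3·45/116=1257/116; d'=(26−3·315/58)/(1257/116)=1126/1257
back: M4=1126/1257
back: M3=315/58−45/116·1126/1257=2130/419
back: M2=-22−4/15·2130/419=-9786/419
back: M1=33/2−1/4·-9786/419=9360/419
M: M0=0, M1=9360/419, M2=-9786/419, M3=2130/419, M4=1126/1257, M5=0
seg 0: a=4, c=M0/2=0, d=(M1−M0)/(6·1)=1560/419, b=Δ0−h0·(2M0+M1)/6=-3655/419
seg 1: a=-1, c=M1/2=4680/419, d=(M2−M1)/(6·1)=-3191/419, b=Δ1−h1·(2M1+M2)/6=1025/419
seg 2: a=5, c=M2/2=-4893/419, d=(M3−M2)/(6·1)=1986/419, b=Δ2−h2·(2M2+M3)/6=812/419
seg 3: a=0, c=M3/2=1065/419, d=(M4−M3)/(6·3)=-2632/11313, b=Δ3−h3·(2M3+M4)/6=-3016/419
seg 4: a=-5, c=M4/2=563/1257, d=(M5−M4)/(6·3)=-563/11313, b=Δ4−h4·(2M4+M5)/6=742/419
t_q=1/2 → seg 0, τ=1/2; S=4+-3655/419·τ+0·τ²+1560/419·τ³=87/838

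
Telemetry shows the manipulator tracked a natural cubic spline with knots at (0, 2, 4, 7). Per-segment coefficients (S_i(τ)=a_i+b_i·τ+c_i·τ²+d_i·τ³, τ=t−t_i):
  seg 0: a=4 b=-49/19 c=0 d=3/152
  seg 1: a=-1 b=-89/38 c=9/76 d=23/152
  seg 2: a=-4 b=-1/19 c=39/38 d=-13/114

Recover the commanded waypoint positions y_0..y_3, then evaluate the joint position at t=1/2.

y_0=4 y_1=-1 y_2=-4 y_3=2
S(1/2) = 3299/1216

y_0 = S_0(0) = a_0 = 4
y_1 = S_1(0) = a_1 = -1
y_2 = S_2(0) = a_2 = -4
y_3 = S_2(3) = 2
t_q=1/2 is in segment 0 (τ=1/2); S_0(τ)=3299/1216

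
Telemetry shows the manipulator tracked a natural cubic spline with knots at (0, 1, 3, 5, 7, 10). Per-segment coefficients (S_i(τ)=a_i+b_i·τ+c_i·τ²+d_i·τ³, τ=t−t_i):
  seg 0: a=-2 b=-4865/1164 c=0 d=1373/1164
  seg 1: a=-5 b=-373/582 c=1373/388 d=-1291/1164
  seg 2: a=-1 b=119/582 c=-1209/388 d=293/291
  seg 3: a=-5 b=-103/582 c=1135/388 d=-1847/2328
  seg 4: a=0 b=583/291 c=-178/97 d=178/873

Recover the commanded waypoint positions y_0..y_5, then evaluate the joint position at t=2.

y_0 = S_0(0) = a_0 = -2
y_1 = S_1(0) = a_1 = -5
y_2 = S_2(0) = a_2 = -1
y_3 = S_3(0) = a_3 = -5
y_4 = S_4(0) = a_4 = 0
y_5 = S_4(3) = -5
t_q=2 is in segment 1 (τ=1); S_1(τ)=-623/194

y_0=-2 y_1=-5 y_2=-1 y_3=-5 y_4=0 y_5=-5
S(2) = -623/194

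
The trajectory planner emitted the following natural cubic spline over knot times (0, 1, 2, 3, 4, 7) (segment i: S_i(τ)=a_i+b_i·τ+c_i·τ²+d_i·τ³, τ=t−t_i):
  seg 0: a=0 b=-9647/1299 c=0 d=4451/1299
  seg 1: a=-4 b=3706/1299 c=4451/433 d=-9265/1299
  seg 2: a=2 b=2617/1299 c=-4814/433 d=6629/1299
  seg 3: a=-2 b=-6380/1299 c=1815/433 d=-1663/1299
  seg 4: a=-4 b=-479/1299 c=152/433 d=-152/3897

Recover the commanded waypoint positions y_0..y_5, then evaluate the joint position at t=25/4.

y_0 = S_0(0) = a_0 = 0
y_1 = S_1(0) = a_1 = -4
y_2 = S_2(0) = a_2 = 2
y_3 = S_3(0) = a_3 = -2
y_4 = S_4(0) = a_4 = -4
y_5 = S_4(3) = -3
t_q=25/4 is in segment 4 (τ=9/4); S_4(τ)=-12113/3464

y_0=0 y_1=-4 y_2=2 y_3=-2 y_4=-4 y_5=-3
S(25/4) = -12113/3464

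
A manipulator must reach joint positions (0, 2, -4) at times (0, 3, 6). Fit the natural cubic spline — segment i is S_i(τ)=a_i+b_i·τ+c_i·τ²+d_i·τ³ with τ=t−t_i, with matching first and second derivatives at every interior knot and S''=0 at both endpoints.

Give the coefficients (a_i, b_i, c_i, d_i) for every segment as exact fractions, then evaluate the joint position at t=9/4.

  seg 0: a=0 b=4/3 c=0 d=-2/27
  seg 1: a=2 b=-2/3 c=-2/3 d=2/27
S(9/4) = 69/32

Δ: Δ0=2/3, Δ1=-2
row 1: diag=12, rhs=-16; c'=1/4, d'=-4/3
back: M1=-4/3
M: M0=0, M1=-4/3, M2=0
seg 0: a=0, c=M0/2=0, d=(M1−M0)/(6·3)=-2/27, b=Δ0−h0·(2M0+M1)/6=4/3
seg 1: a=2, c=M1/2=-2/3, d=(M2−M1)/(6·3)=2/27, b=Δ1−h1·(2M1+M2)/6=-2/3
t_q=9/4 → seg 0, τ=9/4; S=0+4/3·τ+0·τ²+-2/27·τ³=69/32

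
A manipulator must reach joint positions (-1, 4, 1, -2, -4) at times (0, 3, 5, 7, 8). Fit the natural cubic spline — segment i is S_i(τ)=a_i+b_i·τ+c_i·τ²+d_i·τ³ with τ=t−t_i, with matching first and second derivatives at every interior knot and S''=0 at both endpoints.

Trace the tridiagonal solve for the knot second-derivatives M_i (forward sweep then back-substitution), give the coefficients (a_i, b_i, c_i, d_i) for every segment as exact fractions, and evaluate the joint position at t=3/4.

Δ: Δ0=5/3, Δ1=-3/2, Δ2=-3/2, Δ3=-2
row 1: diag=10, rhs=-19; c'=1/5, d'=-19/10
row 2: denom=8−2·1/5=38/5; d'=(0−2·-19/10)/(38/5)=1/2
row 3: denom=6−2·5/19=104/19; d'=(-3−2·1/2)/(104/19)=-19/26
back: M3=-19/26
back: M2=1/2−5/19·-19/26=9/13
back: M1=-19/10−1/5·9/13=-53/26
M: M0=0, M1=-53/26, M2=9/13, M3=-19/26, M4=0
seg 0: a=-1, c=M0/2=0, d=(M1−M0)/(6·3)=-53/468, b=Δ0−h0·(2M0+M1)/6=419/156
seg 1: a=4, c=M1/2=-53/52, d=(M2−M1)/(6·2)=71/312, b=Δ1−h1·(2M1+M2)/6=-29/78
seg 2: a=1, c=M2/2=9/26, d=(M3−M2)/(6·2)=-37/312, b=Δ2−h2·(2M2+M3)/6=-67/39
seg 3: a=-2, c=M3/2=-19/52, d=(M4−M3)/(6·1)=19/156, b=Δ3−h3·(2M3+M4)/6=-137/78
t_q=3/4 → seg 0, τ=3/4; S=-1+419/156·τ+0·τ²+-53/468·τ³=3217/3328

  seg 0: a=-1 b=419/156 c=0 d=-53/468
  seg 1: a=4 b=-29/78 c=-53/52 d=71/312
  seg 2: a=1 b=-67/39 c=9/26 d=-37/312
  seg 3: a=-2 b=-137/78 c=-19/52 d=19/156
S(3/4) = 3217/3328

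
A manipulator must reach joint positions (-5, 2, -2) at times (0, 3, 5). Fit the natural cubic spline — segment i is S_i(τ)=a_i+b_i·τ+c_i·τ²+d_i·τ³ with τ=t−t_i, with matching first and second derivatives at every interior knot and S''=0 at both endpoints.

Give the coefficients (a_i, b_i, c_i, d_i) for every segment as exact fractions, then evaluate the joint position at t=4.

Δ: Δ0=7/3, Δ1=-2
row 1: diag=10, rhs=-26; c'=1/5, d'=-13/5
back: M1=-13/5
M: M0=0, M1=-13/5, M2=0
seg 0: a=-5, c=M0/2=0, d=(M1−M0)/(6·3)=-13/90, b=Δ0−h0·(2M0+M1)/6=109/30
seg 1: a=2, c=M1/2=-13/10, d=(M2−M1)/(6·2)=13/60, b=Δ1−h1·(2M1+M2)/6=-4/15
t_q=4 → seg 1, τ=1; S=2+-4/15·τ+-13/10·τ²+13/60·τ³=13/20

  seg 0: a=-5 b=109/30 c=0 d=-13/90
  seg 1: a=2 b=-4/15 c=-13/10 d=13/60
S(4) = 13/20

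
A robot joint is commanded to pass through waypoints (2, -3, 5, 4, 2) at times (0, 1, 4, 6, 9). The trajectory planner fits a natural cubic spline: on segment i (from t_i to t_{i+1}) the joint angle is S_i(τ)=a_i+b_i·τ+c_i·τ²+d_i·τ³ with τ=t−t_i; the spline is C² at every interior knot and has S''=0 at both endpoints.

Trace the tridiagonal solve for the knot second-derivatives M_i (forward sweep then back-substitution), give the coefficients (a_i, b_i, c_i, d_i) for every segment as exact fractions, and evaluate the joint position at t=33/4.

Δ: Δ0=-5, Δ1=8/3, Δ2=-1/2, Δ3=-2/3
row 1: diag=8, rhs=46; c'=3/8, d'=23/4
row 2: denom=10−3·3/8=71/8; d'=(-19−3·23/4)/(71/8)=-290/71
row 3: denom=10−2·16/71=678/71; d'=(-1−2·-290/71)/(678/71)=509/678
back: M3=509/678
back: M2=-290/71−16/71·509/678=-1442/339
back: M1=23/4−3/8·-1442/339=830/113
M: M0=0, M1=830/113, M2=-1442/339, M3=509/678, M4=0
seg 0: a=2, c=M0/2=0, d=(M1−M0)/(6·1)=415/339, b=Δ0−h0·(2M0+M1)/6=-2110/339
seg 1: a=-3, c=M1/2=415/113, d=(M2−M1)/(6·3)=-1966/3051, b=Δ1−h1·(2M1+M2)/6=-865/339
seg 2: a=5, c=M2/2=-721/339, d=(M3−M2)/(6·2)=377/904, b=Δ2−h2·(2M2+M3)/6=707/339
seg 3: a=4, c=M3/2=509/1356, d=(M4−M3)/(6·3)=-509/12204, b=Δ3−h3·(2M3+M4)/6=-961/678
t_q=33/4 → seg 3, τ=9/4; S=4+-961/678·τ+509/1356·τ²+-509/12204·τ³=64685/28928

  seg 0: a=2 b=-2110/339 c=0 d=415/339
  seg 1: a=-3 b=-865/339 c=415/113 d=-1966/3051
  seg 2: a=5 b=707/339 c=-721/339 d=377/904
  seg 3: a=4 b=-961/678 c=509/1356 d=-509/12204
S(33/4) = 64685/28928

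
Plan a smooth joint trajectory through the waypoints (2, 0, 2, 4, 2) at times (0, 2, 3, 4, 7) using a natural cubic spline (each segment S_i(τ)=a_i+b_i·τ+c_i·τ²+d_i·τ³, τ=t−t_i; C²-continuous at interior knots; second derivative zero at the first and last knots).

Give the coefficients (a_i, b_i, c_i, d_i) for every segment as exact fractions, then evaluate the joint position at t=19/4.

Δ: Δ0=-1, Δ1=2, Δ2=2, Δ3=-2/3
row 1: diag=6, rhs=18; c'=1/6, d'=3
row 2: denom=4−1·1/6=23/6; d'=(0−1·3)/(23/6)=-18/23
row 3: denom=8−1·6/23=178/23; d'=(-16−1·-18/23)/(178/23)=-175/89
back: M3=-175/89
back: M2=-18/23−6/23·-175/89=-24/89
back: M1=3−1/6·-24/89=271/89
M: M0=0, M1=271/89, M2=-24/89, M3=-175/89, M4=0
seg 0: a=2, c=M0/2=0, d=(M1−M0)/(6·2)=271/1068, b=Δ0−h0·(2M0+M1)/6=-538/267
seg 1: a=0, c=M1/2=271/178, d=(M2−M1)/(6·1)=-295/534, b=Δ1−h1·(2M1+M2)/6=275/267
seg 2: a=2, c=M2/2=-12/89, d=(M3−M2)/(6·1)=-151/534, b=Δ2−h2·(2M2+M3)/6=1291/534
seg 3: a=4, c=M3/2=-175/178, d=(M4−M3)/(6·3)=175/1602, b=Δ3−h3·(2M3+M4)/6=347/267
t_q=19/4 → seg 3, τ=3/4; S=4+347/267·τ+-175/178·τ²+175/1602·τ³=50897/11392

  seg 0: a=2 b=-538/267 c=0 d=271/1068
  seg 1: a=0 b=275/267 c=271/178 d=-295/534
  seg 2: a=2 b=1291/534 c=-12/89 d=-151/534
  seg 3: a=4 b=347/267 c=-175/178 d=175/1602
S(19/4) = 50897/11392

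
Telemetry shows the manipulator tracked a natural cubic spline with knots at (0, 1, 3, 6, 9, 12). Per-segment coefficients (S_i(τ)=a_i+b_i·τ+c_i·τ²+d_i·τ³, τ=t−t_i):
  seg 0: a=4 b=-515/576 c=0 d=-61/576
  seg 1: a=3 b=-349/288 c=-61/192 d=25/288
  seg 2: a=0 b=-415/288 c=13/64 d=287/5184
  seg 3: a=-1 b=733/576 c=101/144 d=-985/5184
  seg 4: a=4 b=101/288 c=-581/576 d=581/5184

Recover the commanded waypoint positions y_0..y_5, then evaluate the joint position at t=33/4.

y_0=4 y_1=3 y_2=0 y_3=-1 y_4=4 y_5=-1
S(33/4) = 13311/4096

y_0 = S_0(0) = a_0 = 4
y_1 = S_1(0) = a_1 = 3
y_2 = S_2(0) = a_2 = 0
y_3 = S_3(0) = a_3 = -1
y_4 = S_4(0) = a_4 = 4
y_5 = S_4(3) = -1
t_q=33/4 is in segment 3 (τ=9/4); S_3(τ)=13311/4096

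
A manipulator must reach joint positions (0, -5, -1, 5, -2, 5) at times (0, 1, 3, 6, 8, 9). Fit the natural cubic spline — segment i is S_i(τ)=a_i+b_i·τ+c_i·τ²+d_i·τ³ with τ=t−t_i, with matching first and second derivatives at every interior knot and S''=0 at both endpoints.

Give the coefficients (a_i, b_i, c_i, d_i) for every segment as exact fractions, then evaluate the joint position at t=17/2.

Δ: Δ0=-5, Δ1=2, Δ2=2, Δ3=-7/2, Δ4=7
row 1: diag=6, rhs=42; c'=1/3, d'=7
row 2: denom=10−2·1/3=28/3; d'=(0−2·7)/(28/3)=-3/2
row 3: denom=10−3·9/28=253/28; d'=(-33−3·-3/2)/(253/28)=-798/253
row 4: denom=6−2·56/253=1406/253; d'=(63−2·-798/253)/(1406/253)=17535/1406
back: M4=17535/1406
back: M3=-798/253−56/253·17535/1406=-4158/703
back: M2=-3/2−9/28·-4158/703=282/703
back: M1=7−1/3·282/703=4827/703
M: M0=0, M1=4827/703, M2=282/703, M3=-4158/703, M4=17535/1406, M5=0
seg 0: a=0, c=M0/2=0, d=(M1−M0)/(6·1)=1609/1406, b=Δ0−h0·(2M0+M1)/6=-8639/1406
seg 1: a=-5, c=M1/2=4827/1406, d=(M2−M1)/(6·2)=-1515/2812, b=Δ1−h1·(2M1+M2)/6=-1906/703
seg 2: a=-1, c=M2/2=141/703, d=(M3−M2)/(6·3)=-20/57, b=Δ2−h2·(2M2+M3)/6=3203/703
seg 3: a=5, c=M3/2=-2079/703, d=(M4−M3)/(6·2)=8617/5624, b=Δ3−h3·(2M3+M4)/6=-2611/703
seg 4: a=-2, c=M4/2=17535/2812, d=(M5−M4)/(6·1)=-5845/2812, b=Δ4−h4·(2M4+M5)/6=3997/1406
t_q=17/2 → seg 4, τ=1/2; S=-2+3997/1406·τ+17535/2812·τ²+-5845/2812·τ³=16209/22496

  seg 0: a=0 b=-8639/1406 c=0 d=1609/1406
  seg 1: a=-5 b=-1906/703 c=4827/1406 d=-1515/2812
  seg 2: a=-1 b=3203/703 c=141/703 d=-20/57
  seg 3: a=5 b=-2611/703 c=-2079/703 d=8617/5624
  seg 4: a=-2 b=3997/1406 c=17535/2812 d=-5845/2812
S(17/2) = 16209/22496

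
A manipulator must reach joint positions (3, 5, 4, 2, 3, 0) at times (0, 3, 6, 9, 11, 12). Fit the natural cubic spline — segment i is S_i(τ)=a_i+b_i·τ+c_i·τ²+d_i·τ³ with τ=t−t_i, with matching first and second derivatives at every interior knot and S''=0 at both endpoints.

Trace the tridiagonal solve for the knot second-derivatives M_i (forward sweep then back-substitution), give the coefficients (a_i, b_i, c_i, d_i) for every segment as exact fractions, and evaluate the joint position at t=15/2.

Δ: Δ0=2/3, Δ1=-1/3, Δ2=-2/3, Δ3=1/2, Δ4=-3
row 1: diag=12, rhs=-6; c'=1/4, d'=-1/2
row 2: denom=12−3·1/4=45/4; d'=(-2−3·-1/2)/(45/4)=-2/45
row 3: denom=10−3·4/15=46/5; d'=(7−3·-2/45)/(46/5)=107/138
row 4: denom=6−2·5/23=128/23; d'=(-21−2·107/138)/(128/23)=-389/96
back: M4=-389/96
back: M3=107/138−5/23·-389/96=53/32
back: M2=-2/45−4/15·53/32=-35/72
back: M1=-1/2−1/4·-35/72=-109/288
M: M0=0, M1=-109/288, M2=-35/72, M3=53/32, M4=-389/96, M5=0
seg 0: a=3, c=M0/2=0, d=(M1−M0)/(6·3)=-109/5184, b=Δ0−h0·(2M0+M1)/6=493/576
seg 1: a=5, c=M1/2=-109/576, d=(M2−M1)/(6·3)=-31/5184, b=Δ1−h1·(2M1+M2)/6=83/288
seg 2: a=4, c=M2/2=-35/144, d=(M3−M2)/(6·3)=617/5184, b=Δ2−h2·(2M2+M3)/6=-581/576
seg 3: a=2, c=M3/2=53/64, d=(M4−M3)/(6·2)=-137/288, b=Δ3−h3·(2M3+M4)/6=215/288
seg 4: a=3, c=M4/2=-389/192, d=(M5−M4)/(6·1)=389/576, b=Δ4−h4·(2M4+M5)/6=-475/288
t_q=15/2 → seg 2, τ=3/2; S=4+-581/576·τ+-35/144·τ²+617/5184·τ³=1199/512

  seg 0: a=3 b=493/576 c=0 d=-109/5184
  seg 1: a=5 b=83/288 c=-109/576 d=-31/5184
  seg 2: a=4 b=-581/576 c=-35/144 d=617/5184
  seg 3: a=2 b=215/288 c=53/64 d=-137/288
  seg 4: a=3 b=-475/288 c=-389/192 d=389/576
S(15/2) = 1199/512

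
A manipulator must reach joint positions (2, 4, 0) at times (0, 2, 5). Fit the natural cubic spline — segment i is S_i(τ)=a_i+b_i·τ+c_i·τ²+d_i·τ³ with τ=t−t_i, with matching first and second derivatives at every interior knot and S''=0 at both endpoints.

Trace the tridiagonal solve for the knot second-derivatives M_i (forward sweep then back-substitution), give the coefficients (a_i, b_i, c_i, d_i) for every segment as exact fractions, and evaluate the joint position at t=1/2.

  seg 0: a=2 b=22/15 c=0 d=-7/60
  seg 1: a=4 b=1/15 c=-7/10 d=7/90
S(1/2) = 87/32

Δ: Δ0=1, Δ1=-4/3
row 1: diag=10, rhs=-14; c'=3/10, d'=-7/5
back: M1=-7/5
M: M0=0, M1=-7/5, M2=0
seg 0: a=2, c=M0/2=0, d=(M1−M0)/(6·2)=-7/60, b=Δ0−h0·(2M0+M1)/6=22/15
seg 1: a=4, c=M1/2=-7/10, d=(M2−M1)/(6·3)=7/90, b=Δ1−h1·(2M1+M2)/6=1/15
t_q=1/2 → seg 0, τ=1/2; S=2+22/15·τ+0·τ²+-7/60·τ³=87/32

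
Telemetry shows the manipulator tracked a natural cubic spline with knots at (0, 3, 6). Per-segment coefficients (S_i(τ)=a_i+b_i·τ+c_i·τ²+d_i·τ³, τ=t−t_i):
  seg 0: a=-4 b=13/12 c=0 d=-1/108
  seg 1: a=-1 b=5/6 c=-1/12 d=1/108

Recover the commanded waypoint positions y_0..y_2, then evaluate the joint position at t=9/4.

y_0 = S_0(0) = a_0 = -4
y_1 = S_1(0) = a_1 = -1
y_2 = S_1(3) = 1
t_q=9/4 is in segment 0 (τ=9/4); S_0(τ)=-427/256

y_0=-4 y_1=-1 y_2=1
S(9/4) = -427/256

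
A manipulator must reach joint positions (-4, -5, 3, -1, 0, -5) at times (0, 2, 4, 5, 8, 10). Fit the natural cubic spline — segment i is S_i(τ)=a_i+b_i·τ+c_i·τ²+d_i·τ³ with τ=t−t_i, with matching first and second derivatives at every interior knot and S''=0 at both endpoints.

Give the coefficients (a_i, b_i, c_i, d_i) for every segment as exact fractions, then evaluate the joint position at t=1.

  seg 0: a=-4 b=-5809/2283 c=0 d=9335/18264
  seg 1: a=-5 b=16387/4566 c=9335/3044 d=-3266/2283
  seg 2: a=3 b=-5987/4566 c=-16793/3044 d=25825/9132
  seg 3: a=-1 b=-35257/9132 c=2258/761 d=-14329/27396
  seg 4: a=0 b=-821/4566 c=-5297/3044 d=5297/18264
S(1) = -36731/6088

Δ: Δ0=-1/2, Δ1=4, Δ2=-4, Δ3=1/3, Δ4=-5/2
row 1: diag=8, rhs=27; c'=1/4, d'=27/8
row 2: denom=6−2·1/4=11/2; d'=(-48−2·27/8)/(11/2)=-219/22
row 3: denom=8−1·2/11=86/11; d'=(26−1·-219/22)/(86/11)=791/172
row 4: denom=10−3·33/86=761/86; d'=(-17−3·791/172)/(761/86)=-5297/1522
back: M4=-5297/1522
back: M3=791/172−33/86·-5297/1522=4516/761
back: M2=-219/22−2/11·4516/761=-16793/1522
back: M1=27/8−1/4·-16793/1522=9335/1522
M: M0=0, M1=9335/1522, M2=-16793/1522, M3=4516/761, M4=-5297/1522, M5=0
seg 0: a=-4, c=M0/2=0, d=(M1−M0)/(6·2)=9335/18264, b=Δ0−h0·(2M0+M1)/6=-5809/2283
seg 1: a=-5, c=M1/2=9335/3044, d=(M2−M1)/(6·2)=-3266/2283, b=Δ1−h1·(2M1+M2)/6=16387/4566
seg 2: a=3, c=M2/2=-16793/3044, d=(M3−M2)/(6·1)=25825/9132, b=Δ2−h2·(2M2+M3)/6=-5987/4566
seg 3: a=-1, c=M3/2=2258/761, d=(M4−M3)/(6·3)=-14329/27396, b=Δ3−h3·(2M3+M4)/6=-35257/9132
seg 4: a=0, c=M4/2=-5297/3044, d=(M5−M4)/(6·2)=5297/18264, b=Δ4−h4·(2M4+M5)/6=-821/4566
t_q=1 → seg 0, τ=1; S=-4+-5809/2283·τ+0·τ²+9335/18264·τ³=-36731/6088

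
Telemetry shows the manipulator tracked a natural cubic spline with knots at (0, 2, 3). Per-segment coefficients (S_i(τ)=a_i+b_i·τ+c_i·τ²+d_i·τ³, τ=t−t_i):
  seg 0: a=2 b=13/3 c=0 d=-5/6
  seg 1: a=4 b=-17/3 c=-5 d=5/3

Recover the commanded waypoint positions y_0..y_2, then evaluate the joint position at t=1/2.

y_0 = S_0(0) = a_0 = 2
y_1 = S_1(0) = a_1 = 4
y_2 = S_1(1) = -5
t_q=1/2 is in segment 0 (τ=1/2); S_0(τ)=65/16

y_0=2 y_1=4 y_2=-5
S(1/2) = 65/16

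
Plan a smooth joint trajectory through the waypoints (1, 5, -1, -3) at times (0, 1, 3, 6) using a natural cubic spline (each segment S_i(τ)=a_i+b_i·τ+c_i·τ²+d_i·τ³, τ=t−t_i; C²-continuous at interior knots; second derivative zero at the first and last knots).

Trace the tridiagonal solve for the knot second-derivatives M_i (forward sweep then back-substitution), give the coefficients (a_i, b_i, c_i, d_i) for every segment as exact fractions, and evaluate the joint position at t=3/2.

  seg 0: a=1 b=16/3 c=0 d=-4/3
  seg 1: a=5 b=4/3 c=-4 d=11/12
  seg 2: a=-1 b=-11/3 c=3/2 d=-1/6
S(3/2) = 153/32

Δ: Δ0=4, Δ1=-3, Δ2=-2/3
row 1: diag=6, rhs=-42; c'=1/3, d'=-7
row 2: denom=10−2·1/3=28/3; d'=(14−2·-7)/(28/3)=3
back: M2=3
back: M1=-7−1/3·3=-8
M: M0=0, M1=-8, M2=3, M3=0
seg 0: a=1, c=M0/2=0, d=(M1−M0)/(6·1)=-4/3, b=Δ0−h0·(2M0+M1)/6=16/3
seg 1: a=5, c=M1/2=-4, d=(M2−M1)/(6·2)=11/12, b=Δ1−h1·(2M1+M2)/6=4/3
seg 2: a=-1, c=M2/2=3/2, d=(M3−M2)/(6·3)=-1/6, b=Δ2−h2·(2M2+M3)/6=-11/3
t_q=3/2 → seg 1, τ=1/2; S=5+4/3·τ+-4·τ²+11/12·τ³=153/32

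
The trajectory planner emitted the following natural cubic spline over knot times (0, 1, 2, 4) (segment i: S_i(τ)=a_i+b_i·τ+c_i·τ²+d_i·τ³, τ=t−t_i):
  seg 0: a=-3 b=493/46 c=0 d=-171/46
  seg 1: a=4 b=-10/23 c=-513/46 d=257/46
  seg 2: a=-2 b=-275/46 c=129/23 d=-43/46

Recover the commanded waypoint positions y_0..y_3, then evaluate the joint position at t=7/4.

y_0=-3 y_1=4 y_2=-2 y_3=1
S(7/4) = -31/128

y_0 = S_0(0) = a_0 = -3
y_1 = S_1(0) = a_1 = 4
y_2 = S_2(0) = a_2 = -2
y_3 = S_2(2) = 1
t_q=7/4 is in segment 1 (τ=3/4); S_1(τ)=-31/128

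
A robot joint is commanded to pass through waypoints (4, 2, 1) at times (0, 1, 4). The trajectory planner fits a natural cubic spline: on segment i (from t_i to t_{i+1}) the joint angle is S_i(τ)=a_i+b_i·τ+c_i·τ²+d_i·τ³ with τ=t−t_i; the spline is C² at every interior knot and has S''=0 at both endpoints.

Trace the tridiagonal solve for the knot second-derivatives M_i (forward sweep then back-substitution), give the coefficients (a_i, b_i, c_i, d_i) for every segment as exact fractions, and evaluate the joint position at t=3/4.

  seg 0: a=4 b=-53/24 c=0 d=5/24
  seg 1: a=2 b=-19/12 c=5/8 d=-5/72
S(3/4) = 1245/512

Δ: Δ0=-2, Δ1=-1/3
row 1: diag=8, rhs=10; c'=3/8, d'=5/4
back: M1=5/4
M: M0=0, M1=5/4, M2=0
seg 0: a=4, c=M0/2=0, d=(M1−M0)/(6·1)=5/24, b=Δ0−h0·(2M0+M1)/6=-53/24
seg 1: a=2, c=M1/2=5/8, d=(M2−M1)/(6·3)=-5/72, b=Δ1−h1·(2M1+M2)/6=-19/12
t_q=3/4 → seg 0, τ=3/4; S=4+-53/24·τ+0·τ²+5/24·τ³=1245/512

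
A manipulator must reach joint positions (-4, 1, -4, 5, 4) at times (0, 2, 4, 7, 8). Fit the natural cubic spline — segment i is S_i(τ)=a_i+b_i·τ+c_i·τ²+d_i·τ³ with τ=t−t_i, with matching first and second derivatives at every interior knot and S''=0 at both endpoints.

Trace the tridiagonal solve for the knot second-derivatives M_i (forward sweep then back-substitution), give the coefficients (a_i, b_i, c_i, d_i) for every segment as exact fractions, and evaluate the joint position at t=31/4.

  seg 0: a=-4 b=1137/268 c=0 d=-467/1072
  seg 1: a=1 b=-66/67 c=-1401/536 d=995/1072
  seg 2: a=-4 b=-81/268 c=198/67 d=-497/804
  seg 3: a=5 b=99/134 c=-699/268 d=233/268
S(31/4) = 76391/17152

Δ: Δ0=5/2, Δ1=-5/2, Δ2=3, Δ3=-1
row 1: diag=8, rhs=-30; c'=1/4, d'=-15/4
row 2: denom=10−2·1/4=19/2; d'=(33−2·-15/4)/(19/2)=81/19
row 3: denom=8−3·6/19=134/19; d'=(-24−3·81/19)/(134/19)=-699/134
back: M3=-699/134
back: M2=81/19−6/19·-699/134=396/67
back: M1=-15/4−1/4·396/67=-1401/268
M: M0=0, M1=-1401/268, M2=396/67, M3=-699/134, M4=0
seg 0: a=-4, c=M0/2=0, d=(M1−M0)/(6·2)=-467/1072, b=Δ0−h0·(2M0+M1)/6=1137/268
seg 1: a=1, c=M1/2=-1401/536, d=(M2−M1)/(6·2)=995/1072, b=Δ1−h1·(2M1+M2)/6=-66/67
seg 2: a=-4, c=M2/2=198/67, d=(M3−M2)/(6·3)=-497/804, b=Δ2−h2·(2M2+M3)/6=-81/268
seg 3: a=5, c=M3/2=-699/268, d=(M4−M3)/(6·1)=233/268, b=Δ3−h3·(2M3+M4)/6=99/134
t_q=31/4 → seg 3, τ=3/4; S=5+99/134·τ+-699/268·τ²+233/268·τ³=76391/17152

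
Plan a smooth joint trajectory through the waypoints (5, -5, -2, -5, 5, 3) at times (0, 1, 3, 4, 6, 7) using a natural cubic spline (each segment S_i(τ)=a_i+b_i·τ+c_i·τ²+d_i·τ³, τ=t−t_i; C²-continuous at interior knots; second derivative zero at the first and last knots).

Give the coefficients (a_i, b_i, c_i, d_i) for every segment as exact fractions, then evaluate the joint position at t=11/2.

  seg 0: a=5 b=-12431/988 c=0 d=2551/988
  seg 1: a=-5 b=-2389/494 c=7653/988 d=-4523/1976
  seg 2: a=-2 b=-326/247 c=-1479/247 d=56/13
  seg 3: a=-5 b=-92/247 c=1713/247 d=-2099/988
  seg 4: a=5 b=463/247 c=-2871/494 d=957/494
S(11/2) = 22727/7904

Δ: Δ0=-10, Δ1=3/2, Δ2=-3, Δ3=5, Δ4=-2
row 1: diag=6, rhs=69; c'=1/3, d'=23/2
row 2: denom=6−2·1/3=16/3; d'=(-27−2·23/2)/(16/3)=-75/8
row 3: denom=6−1·3/16=93/16; d'=(48−1·-75/8)/(93/16)=306/31
row 4: denom=6−2·32/93=494/93; d'=(-42−2·306/31)/(494/93)=-2871/247
back: M4=-2871/247
back: M3=306/31−32/93·-2871/247=3426/247
back: M2=-75/8−3/16·3426/247=-2958/247
back: M1=23/2−1/3·-2958/247=7653/494
M: M0=0, M1=7653/494, M2=-2958/247, M3=3426/247, M4=-2871/247, M5=0
seg 0: a=5, c=M0/2=0, d=(M1−M0)/(6·1)=2551/988, b=Δ0−h0·(2M0+M1)/6=-12431/988
seg 1: a=-5, c=M1/2=7653/988, d=(M2−M1)/(6·2)=-4523/1976, b=Δ1−h1·(2M1+M2)/6=-2389/494
seg 2: a=-2, c=M2/2=-1479/247, d=(M3−M2)/(6·1)=56/13, b=Δ2−h2·(2M2+M3)/6=-326/247
seg 3: a=-5, c=M3/2=1713/247, d=(M4−M3)/(6·2)=-2099/988, b=Δ3−h3·(2M3+M4)/6=-92/247
seg 4: a=5, c=M4/2=-2871/494, d=(M5−M4)/(6·1)=957/494, b=Δ4−h4·(2M4+M5)/6=463/247
t_q=11/2 → seg 3, τ=3/2; S=-5+-92/247·τ+1713/247·τ²+-2099/988·τ³=22727/7904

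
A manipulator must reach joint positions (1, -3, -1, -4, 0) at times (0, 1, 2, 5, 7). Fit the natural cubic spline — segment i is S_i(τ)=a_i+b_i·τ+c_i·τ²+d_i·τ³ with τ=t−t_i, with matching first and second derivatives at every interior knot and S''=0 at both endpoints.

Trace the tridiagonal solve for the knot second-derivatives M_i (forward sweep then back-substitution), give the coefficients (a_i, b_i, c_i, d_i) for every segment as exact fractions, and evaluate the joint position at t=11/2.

Δ: Δ0=-4, Δ1=2, Δ2=-1, Δ3=2
row 1: diag=4, rhs=36; c'=1/4, d'=9
row 2: denom=8−1·1/4=31/4; d'=(-18−1·9)/(31/4)=-108/31
row 3: denom=10−3·12/31=274/31; d'=(18−3·-108/31)/(274/31)=441/137
back: M3=441/137
back: M2=-108/31−12/31·441/137=-648/137
back: M1=9−1/4·-648/137=1395/137
M: M0=0, M1=1395/137, M2=-648/137, M3=441/137, M4=0
seg 0: a=1, c=M0/2=0, d=(M1−M0)/(6·1)=465/274, b=Δ0−h0·(2M0+M1)/6=-1561/274
seg 1: a=-3, c=M1/2=1395/274, d=(M2−M1)/(6·1)=-681/274, b=Δ1−h1·(2M1+M2)/6=-83/137
seg 2: a=-1, c=M2/2=-324/137, d=(M3−M2)/(6·3)=121/274, b=Δ2−h2·(2M2+M3)/6=581/274
seg 3: a=-4, c=M3/2=441/274, d=(M4−M3)/(6·2)=-147/548, b=Δ3−h3·(2M3+M4)/6=-20/137
t_q=11/2 → seg 3, τ=1/2; S=-4+-20/137·τ+441/274·τ²+-147/548·τ³=-16239/4384

  seg 0: a=1 b=-1561/274 c=0 d=465/274
  seg 1: a=-3 b=-83/137 c=1395/274 d=-681/274
  seg 2: a=-1 b=581/274 c=-324/137 d=121/274
  seg 3: a=-4 b=-20/137 c=441/274 d=-147/548
S(11/2) = -16239/4384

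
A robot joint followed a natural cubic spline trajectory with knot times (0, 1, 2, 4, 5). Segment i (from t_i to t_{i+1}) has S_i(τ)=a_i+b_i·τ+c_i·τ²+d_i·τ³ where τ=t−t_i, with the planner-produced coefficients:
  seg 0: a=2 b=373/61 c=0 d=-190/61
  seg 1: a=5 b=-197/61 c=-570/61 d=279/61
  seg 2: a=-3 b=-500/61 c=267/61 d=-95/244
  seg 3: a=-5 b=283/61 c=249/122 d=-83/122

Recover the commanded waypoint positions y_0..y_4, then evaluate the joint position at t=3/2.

y_0=2 y_1=5 y_2=-3 y_3=-5 y_4=1
S(3/2) = 791/488

y_0 = S_0(0) = a_0 = 2
y_1 = S_1(0) = a_1 = 5
y_2 = S_2(0) = a_2 = -3
y_3 = S_3(0) = a_3 = -5
y_4 = S_3(1) = 1
t_q=3/2 is in segment 1 (τ=1/2); S_1(τ)=791/488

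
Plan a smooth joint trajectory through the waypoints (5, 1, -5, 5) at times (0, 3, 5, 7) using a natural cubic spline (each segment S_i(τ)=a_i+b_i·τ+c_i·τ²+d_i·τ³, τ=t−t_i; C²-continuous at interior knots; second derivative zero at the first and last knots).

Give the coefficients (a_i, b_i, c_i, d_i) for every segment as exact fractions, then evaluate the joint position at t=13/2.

Δ: Δ0=-4/3, Δ1=-3, Δ2=5
row 1: diag=10, rhs=-10; c'=1/5, d'=-1
row 2: denom=8−2·1/5=38/5; d'=(48−2·-1)/(38/5)=125/19
back: M2=125/19
back: M1=-1−1/5·125/19=-44/19
M: M0=0, M1=-44/19, M2=125/19, M3=0
seg 0: a=5, c=M0/2=0, d=(M1−M0)/(6·3)=-22/171, b=Δ0−h0·(2M0+M1)/6=-10/57
seg 1: a=1, c=M1/2=-22/19, d=(M2−M1)/(6·2)=169/228, b=Δ1−h1·(2M1+M2)/6=-208/57
seg 2: a=-5, c=M2/2=125/38, d=(M3−M2)/(6·2)=-125/228, b=Δ2−h2·(2M2+M3)/6=35/57
t_q=13/2 → seg 2, τ=3/2; S=-5+35/57·τ+125/38·τ²+-125/228·τ³=895/608

  seg 0: a=5 b=-10/57 c=0 d=-22/171
  seg 1: a=1 b=-208/57 c=-22/19 d=169/228
  seg 2: a=-5 b=35/57 c=125/38 d=-125/228
S(13/2) = 895/608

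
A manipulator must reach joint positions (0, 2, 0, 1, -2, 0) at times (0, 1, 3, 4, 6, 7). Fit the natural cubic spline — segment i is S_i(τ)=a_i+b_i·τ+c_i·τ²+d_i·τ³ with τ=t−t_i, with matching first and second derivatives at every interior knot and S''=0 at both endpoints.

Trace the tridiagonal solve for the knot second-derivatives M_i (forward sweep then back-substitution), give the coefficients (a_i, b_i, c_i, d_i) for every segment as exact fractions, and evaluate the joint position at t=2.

  seg 0: a=0 b=1353/494 c=0 d=-365/494
  seg 1: a=2 b=129/247 c=-1095/494 d=719/988
  seg 2: a=0 b=96/247 c=531/247 d=-20/13
  seg 3: a=1 b=18/247 c=-609/247 d=1659/1976
  seg 4: a=-2 b=141/494 c=2541/988 d=-847/988
S(2) = 1021/988

Δ: Δ0=2, Δ1=-1, Δ2=1, Δ3=-3/2, Δ4=2
row 1: diag=6, rhs=-18; c'=1/3, d'=-3
row 2: denom=6−2·1/3=16/3; d'=(12−2·-3)/(16/3)=27/8
row 3: denom=6−1·3/16=93/16; d'=(-15−1·27/8)/(93/16)=-98/31
row 4: denom=6−2·32/93=494/93; d'=(21−2·-98/31)/(494/93)=2541/494
back: M4=2541/494
back: M3=-98/31−32/93·2541/494=-1218/247
back: M2=27/8−3/16·-1218/247=1062/247
back: M1=-3−1/3·1062/247=-1095/247
M: M0=0, M1=-1095/247, M2=1062/247, M3=-1218/247, M4=2541/494, M5=0
seg 0: a=0, c=M0/2=0, d=(M1−M0)/(6·1)=-365/494, b=Δ0−h0·(2M0+M1)/6=1353/494
seg 1: a=2, c=M1/2=-1095/494, d=(M2−M1)/(6·2)=719/988, b=Δ1−h1·(2M1+M2)/6=129/247
seg 2: a=0, c=M2/2=531/247, d=(M3−M2)/(6·1)=-20/13, b=Δ2−h2·(2M2+M3)/6=96/247
seg 3: a=1, c=M3/2=-609/247, d=(M4−M3)/(6·2)=1659/1976, b=Δ3−h3·(2M3+M4)/6=18/247
seg 4: a=-2, c=M4/2=2541/988, d=(M5−M4)/(6·1)=-847/988, b=Δ4−h4·(2M4+M5)/6=141/494
t_q=2 → seg 1, τ=1; S=2+129/247·τ+-1095/494·τ²+719/988·τ³=1021/988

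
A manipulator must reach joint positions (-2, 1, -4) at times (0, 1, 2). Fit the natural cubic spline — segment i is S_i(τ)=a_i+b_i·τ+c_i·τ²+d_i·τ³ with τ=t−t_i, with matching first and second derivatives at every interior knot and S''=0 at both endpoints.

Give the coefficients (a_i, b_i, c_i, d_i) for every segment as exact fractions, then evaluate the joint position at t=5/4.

Δ: Δ0=3, Δ1=-5
row 1: diag=4, rhs=-48; c'=1/4, d'=-12
back: M1=-12
M: M0=0, M1=-12, M2=0
seg 0: a=-2, c=M0/2=0, d=(M1−M0)/(6·1)=-2, b=Δ0−h0·(2M0+M1)/6=5
seg 1: a=1, c=M1/2=-6, d=(M2−M1)/(6·1)=2, b=Δ1−h1·(2M1+M2)/6=-1
t_q=5/4 → seg 1, τ=1/4; S=1+-1·τ+-6·τ²+2·τ³=13/32

  seg 0: a=-2 b=5 c=0 d=-2
  seg 1: a=1 b=-1 c=-6 d=2
S(5/4) = 13/32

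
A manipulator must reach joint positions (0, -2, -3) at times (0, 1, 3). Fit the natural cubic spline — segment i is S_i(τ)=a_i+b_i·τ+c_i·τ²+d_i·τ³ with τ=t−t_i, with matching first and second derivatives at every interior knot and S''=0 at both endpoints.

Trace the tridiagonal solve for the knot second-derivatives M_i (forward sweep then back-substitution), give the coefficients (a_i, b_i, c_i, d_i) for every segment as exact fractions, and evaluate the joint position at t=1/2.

Δ: Δ0=-2, Δ1=-1/2
row 1: diag=6, rhs=9; c'=1/3, d'=3/2
back: M1=3/2
M: M0=0, M1=3/2, M2=0
seg 0: a=0, c=M0/2=0, d=(M1−M0)/(6·1)=1/4, b=Δ0−h0·(2M0+M1)/6=-9/4
seg 1: a=-2, c=M1/2=3/4, d=(M2−M1)/(6·2)=-1/8, b=Δ1−h1·(2M1+M2)/6=-3/2
t_q=1/2 → seg 0, τ=1/2; S=0+-9/4·τ+0·τ²+1/4·τ³=-35/32

  seg 0: a=0 b=-9/4 c=0 d=1/4
  seg 1: a=-2 b=-3/2 c=3/4 d=-1/8
S(1/2) = -35/32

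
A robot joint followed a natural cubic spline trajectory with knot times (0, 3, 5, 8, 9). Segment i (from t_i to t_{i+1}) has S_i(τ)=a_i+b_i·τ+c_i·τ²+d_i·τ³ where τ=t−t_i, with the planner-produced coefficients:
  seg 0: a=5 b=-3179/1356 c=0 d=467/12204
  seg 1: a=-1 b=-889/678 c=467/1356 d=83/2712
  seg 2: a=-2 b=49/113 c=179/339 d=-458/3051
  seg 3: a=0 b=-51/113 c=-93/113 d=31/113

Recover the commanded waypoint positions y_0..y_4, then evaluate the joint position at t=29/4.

y_0 = S_0(0) = a_0 = 5
y_1 = S_1(0) = a_1 = -1
y_2 = S_2(0) = a_2 = -2
y_3 = S_3(0) = a_3 = 0
y_4 = S_3(1) = -1
t_q=29/4 is in segment 2 (τ=9/4); S_2(τ)=-221/3616

y_0=5 y_1=-1 y_2=-2 y_3=0 y_4=-1
S(29/4) = -221/3616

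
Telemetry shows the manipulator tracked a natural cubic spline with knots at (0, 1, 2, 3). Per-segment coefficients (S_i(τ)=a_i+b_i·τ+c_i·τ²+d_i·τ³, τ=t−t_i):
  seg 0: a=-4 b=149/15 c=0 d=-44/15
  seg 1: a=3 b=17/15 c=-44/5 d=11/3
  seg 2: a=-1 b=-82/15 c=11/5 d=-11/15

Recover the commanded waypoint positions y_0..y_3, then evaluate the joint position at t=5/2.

y_0=-4 y_1=3 y_2=-1 y_3=-5
S(5/2) = -131/40

y_0 = S_0(0) = a_0 = -4
y_1 = S_1(0) = a_1 = 3
y_2 = S_2(0) = a_2 = -1
y_3 = S_2(1) = -5
t_q=5/2 is in segment 2 (τ=1/2); S_2(τ)=-131/40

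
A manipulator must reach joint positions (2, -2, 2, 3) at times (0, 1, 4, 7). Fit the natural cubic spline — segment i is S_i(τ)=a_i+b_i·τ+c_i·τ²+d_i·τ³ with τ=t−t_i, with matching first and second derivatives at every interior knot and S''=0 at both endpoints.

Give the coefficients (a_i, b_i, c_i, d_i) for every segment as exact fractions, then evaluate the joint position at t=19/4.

  seg 0: a=2 b=-415/87 c=0 d=67/87
  seg 1: a=-2 b=-214/87 c=67/29 d=-91/261
  seg 2: a=2 b=173/87 c=-24/29 d=8/87
S(19/4) = 711/232

Δ: Δ0=-4, Δ1=4/3, Δ2=1/3
row 1: diag=8, rhs=32; c'=3/8, d'=4
row 2: denom=12−3·3/8=87/8; d'=(-6−3·4)/(87/8)=-48/29
back: M2=-48/29
back: M1=4−3/8·-48/29=134/29
M: M0=0, M1=134/29, M2=-48/29, M3=0
seg 0: a=2, c=M0/2=0, d=(M1−M0)/(6·1)=67/87, b=Δ0−h0·(2M0+M1)/6=-415/87
seg 1: a=-2, c=M1/2=67/29, d=(M2−M1)/(6·3)=-91/261, b=Δ1−h1·(2M1+M2)/6=-214/87
seg 2: a=2, c=M2/2=-24/29, d=(M3−M2)/(6·3)=8/87, b=Δ2−h2·(2M2+M3)/6=173/87
t_q=19/4 → seg 2, τ=3/4; S=2+173/87·τ+-24/29·τ²+8/87·τ³=711/232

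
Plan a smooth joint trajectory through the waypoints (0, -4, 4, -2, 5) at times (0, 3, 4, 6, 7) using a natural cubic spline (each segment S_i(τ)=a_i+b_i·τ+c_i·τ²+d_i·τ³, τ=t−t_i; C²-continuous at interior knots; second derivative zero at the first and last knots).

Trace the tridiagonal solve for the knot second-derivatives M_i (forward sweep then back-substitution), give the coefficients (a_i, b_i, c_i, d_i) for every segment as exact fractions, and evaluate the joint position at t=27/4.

  seg 0: a=0 b=-2231/375 c=0 d=577/1125
  seg 1: a=-4 b=2962/375 c=577/125 d=-1693/375
  seg 2: a=4 b=269/75 c=-1116/125 d=2113/750
  seg 3: a=-2 b=631/375 c=997/125 d=-997/375
S(27/4) = 4203/1600

Δ: Δ0=-4/3, Δ1=8, Δ2=-3, Δ3=7
row 1: diag=8, rhs=56; c'=1/8, d'=7
row 2: denom=6−1·1/8=47/8; d'=(-66−1·7)/(47/8)=-584/47
row 3: denom=6−2·16/47=250/47; d'=(60−2·-584/47)/(250/47)=1994/125
back: M3=1994/125
back: M2=-584/47−16/47·1994/125=-2232/125
back: M1=7−1/8·-2232/125=1154/125
M: M0=0, M1=1154/125, M2=-2232/125, M3=1994/125, M4=0
seg 0: a=0, c=M0/2=0, d=(M1−M0)/(6·3)=577/1125, b=Δ0−h0·(2M0+M1)/6=-2231/375
seg 1: a=-4, c=M1/2=577/125, d=(M2−M1)/(6·1)=-1693/375, b=Δ1−h1·(2M1+M2)/6=2962/375
seg 2: a=4, c=M2/2=-1116/125, d=(M3−M2)/(6·2)=2113/750, b=Δ2−h2·(2M2+M3)/6=269/75
seg 3: a=-2, c=M3/2=997/125, d=(M4−M3)/(6·1)=-997/375, b=Δ3−h3·(2M3+M4)/6=631/375
t_q=27/4 → seg 3, τ=3/4; S=-2+631/375·τ+997/125·τ²+-997/375·τ³=4203/1600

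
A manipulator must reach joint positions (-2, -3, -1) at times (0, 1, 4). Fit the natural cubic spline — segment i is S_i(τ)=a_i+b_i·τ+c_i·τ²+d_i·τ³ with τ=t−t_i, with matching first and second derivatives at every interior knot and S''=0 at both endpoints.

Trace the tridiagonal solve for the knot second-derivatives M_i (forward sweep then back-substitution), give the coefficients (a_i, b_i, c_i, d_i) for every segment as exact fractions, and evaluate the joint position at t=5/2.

  seg 0: a=-2 b=-29/24 c=0 d=5/24
  seg 1: a=-3 b=-7/12 c=5/8 d=-5/72
S(5/2) = -173/64

Δ: Δ0=-1, Δ1=2/3
row 1: diag=8, rhs=10; c'=3/8, d'=5/4
back: M1=5/4
M: M0=0, M1=5/4, M2=0
seg 0: a=-2, c=M0/2=0, d=(M1−M0)/(6·1)=5/24, b=Δ0−h0·(2M0+M1)/6=-29/24
seg 1: a=-3, c=M1/2=5/8, d=(M2−M1)/(6·3)=-5/72, b=Δ1−h1·(2M1+M2)/6=-7/12
t_q=5/2 → seg 1, τ=3/2; S=-3+-7/12·τ+5/8·τ²+-5/72·τ³=-173/64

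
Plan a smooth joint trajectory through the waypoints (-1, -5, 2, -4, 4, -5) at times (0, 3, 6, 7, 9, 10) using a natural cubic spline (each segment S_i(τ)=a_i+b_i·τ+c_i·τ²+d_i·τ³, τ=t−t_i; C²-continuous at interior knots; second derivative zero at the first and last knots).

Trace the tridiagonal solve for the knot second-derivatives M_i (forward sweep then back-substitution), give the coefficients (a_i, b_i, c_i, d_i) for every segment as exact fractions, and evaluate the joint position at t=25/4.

  seg 0: a=-1 b=-795/226 c=0 d=1481/6102
  seg 1: a=-5 b=343/113 c=1481/678 d=-4919/6102
  seg 2: a=2 b=-1271/226 c=-573/113 d=1061/226
  seg 3: a=-4 b=-190/113 c=2037/226 d=-1395/452
  seg 4: a=4 b=-301/113 c=-1074/113 d=358/113
S(25/4) = 5069/14464

Δ: Δ0=-4/3, Δ1=7/3, Δ2=-6, Δ3=4, Δ4=-9
row 1: diag=12, rhs=22; c'=1/4, d'=11/6
row 2: denom=8−3·1/4=29/4; d'=(-50−3·11/6)/(29/4)=-222/29
row 3: denom=6−1·4/29=170/29; d'=(60−1·-222/29)/(170/29)=981/85
row 4: denom=6−2·29/85=452/85; d'=(-78−2·981/85)/(452/85)=-2148/113
back: M4=-2148/113
back: M3=981/85−29/85·-2148/113=2037/113
back: M2=-222/29−4/29·2037/113=-1146/113
back: M1=11/6−1/4·-1146/113=1481/339
M: M0=0, M1=1481/339, M2=-1146/113, M3=2037/113, M4=-2148/113, M5=0
seg 0: a=-1, c=M0/2=0, d=(M1−M0)/(6·3)=1481/6102, b=Δ0−h0·(2M0+M1)/6=-795/226
seg 1: a=-5, c=M1/2=1481/678, d=(M2−M1)/(6·3)=-4919/6102, b=Δ1−h1·(2M1+M2)/6=343/113
seg 2: a=2, c=M2/2=-573/113, d=(M3−M2)/(6·1)=1061/226, b=Δ2−h2·(2M2+M3)/6=-1271/226
seg 3: a=-4, c=M3/2=2037/226, d=(M4−M3)/(6·2)=-1395/452, b=Δ3−h3·(2M3+M4)/6=-190/113
seg 4: a=4, c=M4/2=-1074/113, d=(M5−M4)/(6·1)=358/113, b=Δ4−h4·(2M4+M5)/6=-301/113
t_q=25/4 → seg 2, τ=1/4; S=2+-1271/226·τ+-573/113·τ²+1061/226·τ³=5069/14464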